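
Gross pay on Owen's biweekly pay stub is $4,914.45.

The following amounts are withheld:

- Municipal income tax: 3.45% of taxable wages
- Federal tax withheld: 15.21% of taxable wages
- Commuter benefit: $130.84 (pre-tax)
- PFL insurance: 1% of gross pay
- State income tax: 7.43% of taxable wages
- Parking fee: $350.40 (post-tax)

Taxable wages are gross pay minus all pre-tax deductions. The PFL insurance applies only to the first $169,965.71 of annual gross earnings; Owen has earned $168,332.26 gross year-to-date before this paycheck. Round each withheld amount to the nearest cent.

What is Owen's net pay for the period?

Commuter benefit: $130.84
Taxable wages = $4,914.45 − $130.84 = $4,783.61
Municipal income tax: $4,783.61 × 0.0345 = $165.03
State income tax: $4,783.61 × 0.0743 = $355.42
Federal tax withheld: $4,783.61 × 0.1521 = $727.59
PFL insurance: only $169,965.71 − $168,332.26 = $1,633.45 of this check is subject → $1,633.45 × 0.01 = $16.33
Parking fee: $350.40
Total deductions = $130.84 + $165.03 + $355.42 + $727.59 + $16.33 + $350.40 = $1,745.61
Net pay = $4,914.45 − $1,745.61 = $3,168.84

$3,168.84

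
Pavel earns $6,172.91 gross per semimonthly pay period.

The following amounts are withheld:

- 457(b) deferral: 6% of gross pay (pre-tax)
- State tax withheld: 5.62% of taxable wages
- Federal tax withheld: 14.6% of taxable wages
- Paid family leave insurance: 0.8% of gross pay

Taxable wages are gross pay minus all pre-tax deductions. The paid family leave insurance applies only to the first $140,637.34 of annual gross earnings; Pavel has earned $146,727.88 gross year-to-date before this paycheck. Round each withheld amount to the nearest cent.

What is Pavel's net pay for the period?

457(b) deferral: $6,172.91 × 0.06 = $370.37
Taxable wages = $6,172.91 − $370.37 = $5,802.54
Federal tax withheld: $5,802.54 × 0.146 = $847.17
State tax withheld: $5,802.54 × 0.0562 = $326.10
Paid family leave insurance: annual cap $140,637.34 already reached (YTD $146,727.88), so $0.00
Total deductions = $370.37 + $847.17 + $326.10 + $0.00 = $1,543.64
Net pay = $6,172.91 − $1,543.64 = $4,629.27

$4,629.27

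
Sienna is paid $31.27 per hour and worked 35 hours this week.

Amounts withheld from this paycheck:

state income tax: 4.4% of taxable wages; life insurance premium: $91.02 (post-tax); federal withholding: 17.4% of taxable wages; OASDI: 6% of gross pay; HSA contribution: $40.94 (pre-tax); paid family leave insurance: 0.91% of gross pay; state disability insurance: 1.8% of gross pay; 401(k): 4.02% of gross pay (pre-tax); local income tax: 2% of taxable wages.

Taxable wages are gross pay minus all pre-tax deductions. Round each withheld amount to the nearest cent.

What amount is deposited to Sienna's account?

$582.90

Gross pay: 35 × $31.27 = $1,094.45
HSA contribution: $40.94
401(k): $1,094.45 × 0.0402 = $44.00
Pre-tax total = $40.94 + $44.00 = $84.94
Taxable wages = $1,094.45 − $84.94 = $1,009.51
Federal withholding: $1,009.51 × 0.174 = $175.65
Local income tax: $1,009.51 × 0.02 = $20.19
State income tax: $1,009.51 × 0.044 = $44.42
OASDI: $1,094.45 × 0.06 = $65.67
State disability insurance: $1,094.45 × 0.018 = $19.70
Paid family leave insurance: $1,094.45 × 0.0091 = $9.96
Life insurance premium: $91.02
Total deductions = $40.94 + $44.00 + $175.65 + $20.19 + $44.42 + $65.67 + $19.70 + $9.96 + $91.02 = $511.55
Net pay = $1,094.45 − $511.55 = $582.90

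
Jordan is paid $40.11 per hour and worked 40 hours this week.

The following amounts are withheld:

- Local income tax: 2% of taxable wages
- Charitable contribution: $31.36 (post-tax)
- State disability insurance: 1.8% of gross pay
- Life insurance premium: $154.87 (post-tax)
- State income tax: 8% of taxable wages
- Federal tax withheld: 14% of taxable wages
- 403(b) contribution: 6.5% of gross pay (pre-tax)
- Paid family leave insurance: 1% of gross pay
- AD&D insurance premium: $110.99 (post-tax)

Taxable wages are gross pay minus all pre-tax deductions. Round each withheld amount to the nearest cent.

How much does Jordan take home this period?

$797.94

Gross pay: 40 × $40.11 = $1,604.40
403(b) contribution: $1,604.40 × 0.065 = $104.29
Taxable wages = $1,604.40 − $104.29 = $1,500.11
Local income tax: $1,500.11 × 0.02 = $30.00
State income tax: $1,500.11 × 0.08 = $120.01
Federal tax withheld: $1,500.11 × 0.14 = $210.02
Paid family leave insurance: $1,604.40 × 0.01 = $16.04
State disability insurance: $1,604.40 × 0.018 = $28.88
AD&D insurance premium: $110.99
Charitable contribution: $31.36
Life insurance premium: $154.87
Total deductions = $104.29 + $30.00 + $120.01 + $210.02 + $16.04 + $28.88 + $110.99 + $31.36 + $154.87 = $806.46
Net pay = $1,604.40 − $806.46 = $797.94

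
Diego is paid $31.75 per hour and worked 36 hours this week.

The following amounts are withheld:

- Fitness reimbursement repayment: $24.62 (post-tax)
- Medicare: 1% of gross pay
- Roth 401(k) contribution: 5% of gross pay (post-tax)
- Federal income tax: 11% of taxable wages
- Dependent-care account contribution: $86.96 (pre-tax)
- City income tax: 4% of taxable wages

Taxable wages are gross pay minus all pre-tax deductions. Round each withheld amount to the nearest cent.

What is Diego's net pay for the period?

$804.44

Gross pay: 36 × $31.75 = $1,143.00
Dependent-care account contribution: $86.96
Taxable wages = $1,143.00 − $86.96 = $1,056.04
City income tax: $1,056.04 × 0.04 = $42.24
Federal income tax: $1,056.04 × 0.11 = $116.16
Medicare: $1,143.00 × 0.01 = $11.43
Roth 401(k) contribution: $1,143.00 × 0.05 = $57.15
Fitness reimbursement repayment: $24.62
Total deductions = $86.96 + $42.24 + $116.16 + $11.43 + $57.15 + $24.62 = $338.56
Net pay = $1,143.00 − $338.56 = $804.44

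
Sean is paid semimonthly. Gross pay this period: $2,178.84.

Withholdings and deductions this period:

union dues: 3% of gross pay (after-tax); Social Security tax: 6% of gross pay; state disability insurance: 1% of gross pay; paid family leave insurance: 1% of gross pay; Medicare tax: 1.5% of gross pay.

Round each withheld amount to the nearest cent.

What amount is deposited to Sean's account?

Medicare tax: $2,178.84 × 0.015 = $32.68
Social Security tax: $2,178.84 × 0.06 = $130.73
Paid family leave insurance: $2,178.84 × 0.01 = $21.79
State disability insurance: $2,178.84 × 0.01 = $21.79
Union dues: $2,178.84 × 0.03 = $65.37
Total deductions = $32.68 + $130.73 + $21.79 + $21.79 + $65.37 = $272.36
Net pay = $2,178.84 − $272.36 = $1,906.48

$1,906.48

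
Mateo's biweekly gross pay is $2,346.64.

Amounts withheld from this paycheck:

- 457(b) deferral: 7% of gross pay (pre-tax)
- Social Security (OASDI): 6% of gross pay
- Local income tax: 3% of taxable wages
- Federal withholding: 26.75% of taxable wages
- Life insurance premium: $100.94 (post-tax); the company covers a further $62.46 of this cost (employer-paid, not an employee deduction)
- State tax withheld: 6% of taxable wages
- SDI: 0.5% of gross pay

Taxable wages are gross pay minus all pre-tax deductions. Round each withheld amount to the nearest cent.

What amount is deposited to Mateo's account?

$1,148.71

457(b) deferral: $2,346.64 × 0.07 = $164.26
Taxable wages = $2,346.64 − $164.26 = $2,182.38
State tax withheld: $2,182.38 × 0.06 = $130.94
Local income tax: $2,182.38 × 0.03 = $65.47
Federal withholding: $2,182.38 × 0.2675 = $583.79
Social Security (OASDI): $2,346.64 × 0.06 = $140.80
SDI: $2,346.64 × 0.005 = $11.73
Life insurance premium: $100.94
(Employer's $62.46 toward life insurance premium is not withheld from the employee.)
Total deductions = $164.26 + $130.94 + $65.47 + $583.79 + $140.80 + $11.73 + $100.94 = $1,197.93
Net pay = $2,346.64 − $1,197.93 = $1,148.71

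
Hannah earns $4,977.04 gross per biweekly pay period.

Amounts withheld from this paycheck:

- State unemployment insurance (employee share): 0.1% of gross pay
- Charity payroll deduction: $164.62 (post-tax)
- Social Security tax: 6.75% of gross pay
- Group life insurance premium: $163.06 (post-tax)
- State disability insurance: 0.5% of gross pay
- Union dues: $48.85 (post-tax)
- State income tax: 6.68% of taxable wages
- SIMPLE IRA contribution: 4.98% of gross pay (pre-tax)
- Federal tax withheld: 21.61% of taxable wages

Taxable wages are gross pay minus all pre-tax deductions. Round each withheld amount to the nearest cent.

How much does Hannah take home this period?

SIMPLE IRA contribution: $4,977.04 × 0.0498 = $247.86
Taxable wages = $4,977.04 − $247.86 = $4,729.18
State income tax: $4,729.18 × 0.0668 = $315.91
Federal tax withheld: $4,729.18 × 0.2161 = $1,021.98
State unemployment insurance (employee share): $4,977.04 × 0.001 = $4.98
Social Security tax: $4,977.04 × 0.0675 = $335.95
State disability insurance: $4,977.04 × 0.005 = $24.89
Charity payroll deduction: $164.62
Union dues: $48.85
Group life insurance premium: $163.06
Total deductions = $247.86 + $315.91 + $1,021.98 + $4.98 + $335.95 + $24.89 + $164.62 + $48.85 + $163.06 = $2,328.10
Net pay = $4,977.04 − $2,328.10 = $2,648.94

$2,648.94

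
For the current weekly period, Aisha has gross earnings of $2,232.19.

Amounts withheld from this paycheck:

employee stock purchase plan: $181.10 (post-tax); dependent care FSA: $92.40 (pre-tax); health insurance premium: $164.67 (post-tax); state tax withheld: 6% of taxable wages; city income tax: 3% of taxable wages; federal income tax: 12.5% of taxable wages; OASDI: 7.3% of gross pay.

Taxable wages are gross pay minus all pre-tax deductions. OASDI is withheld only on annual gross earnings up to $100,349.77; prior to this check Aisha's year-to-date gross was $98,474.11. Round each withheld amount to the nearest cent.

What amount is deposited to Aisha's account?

$1,197.05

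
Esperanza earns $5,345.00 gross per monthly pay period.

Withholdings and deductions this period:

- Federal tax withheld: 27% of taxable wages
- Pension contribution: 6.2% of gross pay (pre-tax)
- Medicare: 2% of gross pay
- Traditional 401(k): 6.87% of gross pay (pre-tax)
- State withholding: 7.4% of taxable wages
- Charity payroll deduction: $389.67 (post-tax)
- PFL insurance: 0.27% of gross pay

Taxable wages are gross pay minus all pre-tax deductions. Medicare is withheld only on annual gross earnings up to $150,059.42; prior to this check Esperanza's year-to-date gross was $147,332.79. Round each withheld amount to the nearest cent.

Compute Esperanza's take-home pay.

$2,589.42

Traditional 401(k): $5,345.00 × 0.0687 = $367.20
Pension contribution: $5,345.00 × 0.062 = $331.39
Pre-tax total = $367.20 + $331.39 = $698.59
Taxable wages = $5,345.00 − $698.59 = $4,646.41
State withholding: $4,646.41 × 0.074 = $343.83
Federal tax withheld: $4,646.41 × 0.27 = $1,254.53
Medicare: only $150,059.42 − $147,332.79 = $2,726.63 of this check is subject → $2,726.63 × 0.02 = $54.53
PFL insurance: $5,345.00 × 0.0027 = $14.43
Charity payroll deduction: $389.67
Total deductions = $367.20 + $331.39 + $343.83 + $1,254.53 + $54.53 + $14.43 + $389.67 = $2,755.58
Net pay = $5,345.00 − $2,755.58 = $2,589.42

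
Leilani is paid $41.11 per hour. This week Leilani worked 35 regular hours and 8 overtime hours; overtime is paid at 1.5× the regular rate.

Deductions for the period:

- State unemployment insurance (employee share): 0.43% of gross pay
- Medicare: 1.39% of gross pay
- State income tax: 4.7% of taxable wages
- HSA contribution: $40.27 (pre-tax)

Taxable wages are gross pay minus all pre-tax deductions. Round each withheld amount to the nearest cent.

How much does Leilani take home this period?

$1,767.81

Regular pay: 35 × $41.11 = $1,438.85
Overtime pay: 8 × $41.11 × 1.5 = $493.32
Gross pay = $1,438.85 + $493.32 = $1,932.17
HSA contribution: $40.27
Taxable wages = $1,932.17 − $40.27 = $1,891.90
State income tax: $1,891.90 × 0.047 = $88.92
Medicare: $1,932.17 × 0.0139 = $26.86
State unemployment insurance (employee share): $1,932.17 × 0.0043 = $8.31
Total deductions = $40.27 + $88.92 + $26.86 + $8.31 = $164.36
Net pay = $1,932.17 − $164.36 = $1,767.81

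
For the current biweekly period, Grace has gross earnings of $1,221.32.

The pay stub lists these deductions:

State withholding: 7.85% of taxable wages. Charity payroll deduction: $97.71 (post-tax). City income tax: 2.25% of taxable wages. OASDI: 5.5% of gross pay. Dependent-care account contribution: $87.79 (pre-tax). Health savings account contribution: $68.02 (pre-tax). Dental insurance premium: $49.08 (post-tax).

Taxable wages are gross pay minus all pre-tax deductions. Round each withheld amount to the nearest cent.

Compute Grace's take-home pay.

$743.94

Dependent-care account contribution: $87.79
Health savings account contribution: $68.02
Pre-tax total = $87.79 + $68.02 = $155.81
Taxable wages = $1,221.32 − $155.81 = $1,065.51
City income tax: $1,065.51 × 0.0225 = $23.97
State withholding: $1,065.51 × 0.0785 = $83.64
OASDI: $1,221.32 × 0.055 = $67.17
Charity payroll deduction: $97.71
Dental insurance premium: $49.08
Total deductions = $87.79 + $68.02 + $23.97 + $83.64 + $67.17 + $97.71 + $49.08 = $477.38
Net pay = $1,221.32 − $477.38 = $743.94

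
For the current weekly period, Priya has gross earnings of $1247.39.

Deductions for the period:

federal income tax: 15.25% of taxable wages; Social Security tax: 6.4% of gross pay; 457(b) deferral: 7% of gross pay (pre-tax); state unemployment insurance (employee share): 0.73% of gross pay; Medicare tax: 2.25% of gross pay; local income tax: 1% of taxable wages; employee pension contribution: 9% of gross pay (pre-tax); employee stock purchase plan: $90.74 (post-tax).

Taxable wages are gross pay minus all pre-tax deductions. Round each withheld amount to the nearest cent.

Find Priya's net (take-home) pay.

457(b) deferral: $1247.39 × 0.07 = $87.32
Employee pension contribution: $1247.39 × 0.09 = $112.27
Pre-tax total = $87.32 + $112.27 = $199.59
Taxable wages = $1247.39 − $199.59 = $1047.80
Federal income tax: $1047.80 × 0.1525 = $159.79
Local income tax: $1047.80 × 0.01 = $10.48
Medicare tax: $1247.39 × 0.0225 = $28.07
Social Security tax: $1247.39 × 0.064 = $79.83
State unemployment insurance (employee share): $1247.39 × 0.0073 = $9.11
Employee stock purchase plan: $90.74
Total deductions = $87.32 + $112.27 + $159.79 + $10.48 + $28.07 + $79.83 + $9.11 + $90.74 = $577.61
Net pay = $1247.39 − $577.61 = $669.78

$669.78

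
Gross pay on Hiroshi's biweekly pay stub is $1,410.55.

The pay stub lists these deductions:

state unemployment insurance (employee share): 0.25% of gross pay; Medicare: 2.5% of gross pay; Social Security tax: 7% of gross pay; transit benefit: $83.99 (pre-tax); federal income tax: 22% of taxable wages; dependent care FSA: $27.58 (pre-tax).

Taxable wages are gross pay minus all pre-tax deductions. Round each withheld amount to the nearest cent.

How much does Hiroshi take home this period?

$875.67

Dependent care FSA: $27.58
Transit benefit: $83.99
Pre-tax total = $27.58 + $83.99 = $111.57
Taxable wages = $1,410.55 − $111.57 = $1,298.98
Federal income tax: $1,298.98 × 0.22 = $285.78
Medicare: $1,410.55 × 0.025 = $35.26
Social Security tax: $1,410.55 × 0.07 = $98.74
State unemployment insurance (employee share): $1,410.55 × 0.0025 = $3.53
Total deductions = $27.58 + $83.99 + $285.78 + $35.26 + $98.74 + $3.53 = $534.88
Net pay = $1,410.55 − $534.88 = $875.67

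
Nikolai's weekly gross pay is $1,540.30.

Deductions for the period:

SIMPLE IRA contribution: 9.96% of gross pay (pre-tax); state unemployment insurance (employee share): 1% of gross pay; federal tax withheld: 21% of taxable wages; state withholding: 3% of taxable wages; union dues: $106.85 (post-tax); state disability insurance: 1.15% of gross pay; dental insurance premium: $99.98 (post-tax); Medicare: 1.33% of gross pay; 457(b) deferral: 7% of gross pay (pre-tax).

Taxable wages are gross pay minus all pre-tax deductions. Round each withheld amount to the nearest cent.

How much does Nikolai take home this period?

$711.67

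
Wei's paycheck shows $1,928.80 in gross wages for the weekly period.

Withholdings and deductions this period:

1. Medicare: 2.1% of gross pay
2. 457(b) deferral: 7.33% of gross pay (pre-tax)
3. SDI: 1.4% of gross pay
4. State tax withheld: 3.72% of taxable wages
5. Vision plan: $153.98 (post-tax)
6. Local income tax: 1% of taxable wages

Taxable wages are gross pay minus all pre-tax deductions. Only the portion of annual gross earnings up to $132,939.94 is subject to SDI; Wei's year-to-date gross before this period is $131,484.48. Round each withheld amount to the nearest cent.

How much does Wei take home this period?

$1,488.20

457(b) deferral: $1,928.80 × 0.0733 = $141.38
Taxable wages = $1,928.80 − $141.38 = $1,787.42
State tax withheld: $1,787.42 × 0.0372 = $66.49
Local income tax: $1,787.42 × 0.01 = $17.87
SDI: only $132,939.94 − $131,484.48 = $1,455.46 of this check is subject → $1,455.46 × 0.014 = $20.38
Medicare: $1,928.80 × 0.021 = $40.50
Vision plan: $153.98
Total deductions = $141.38 + $66.49 + $17.87 + $20.38 + $40.50 + $153.98 = $440.60
Net pay = $1,928.80 − $440.60 = $1,488.20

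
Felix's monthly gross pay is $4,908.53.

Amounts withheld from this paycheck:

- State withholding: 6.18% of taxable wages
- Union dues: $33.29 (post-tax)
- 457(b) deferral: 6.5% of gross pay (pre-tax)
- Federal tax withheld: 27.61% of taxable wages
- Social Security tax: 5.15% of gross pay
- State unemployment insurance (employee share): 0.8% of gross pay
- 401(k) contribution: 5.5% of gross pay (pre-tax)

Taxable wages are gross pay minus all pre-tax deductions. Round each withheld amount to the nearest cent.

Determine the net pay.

457(b) deferral: $4,908.53 × 0.065 = $319.05
401(k) contribution: $4,908.53 × 0.055 = $269.97
Pre-tax total = $319.05 + $269.97 = $589.02
Taxable wages = $4,908.53 − $589.02 = $4,319.51
State withholding: $4,319.51 × 0.0618 = $266.95
Federal tax withheld: $4,319.51 × 0.2761 = $1,192.62
Social Security tax: $4,908.53 × 0.0515 = $252.79
State unemployment insurance (employee share): $4,908.53 × 0.008 = $39.27
Union dues: $33.29
Total deductions = $319.05 + $269.97 + $266.95 + $1,192.62 + $252.79 + $39.27 + $33.29 = $2,373.94
Net pay = $4,908.53 − $2,373.94 = $2,534.59

$2,534.59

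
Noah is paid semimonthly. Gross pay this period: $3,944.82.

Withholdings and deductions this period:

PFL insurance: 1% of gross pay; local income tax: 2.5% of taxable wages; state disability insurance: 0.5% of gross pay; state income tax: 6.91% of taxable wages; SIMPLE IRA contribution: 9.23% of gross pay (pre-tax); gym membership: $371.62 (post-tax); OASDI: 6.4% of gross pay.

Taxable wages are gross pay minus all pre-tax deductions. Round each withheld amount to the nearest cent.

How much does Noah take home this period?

SIMPLE IRA contribution: $3,944.82 × 0.0923 = $364.11
Taxable wages = $3,944.82 − $364.11 = $3,580.71
Local income tax: $3,580.71 × 0.025 = $89.52
State income tax: $3,580.71 × 0.0691 = $247.43
PFL insurance: $3,944.82 × 0.01 = $39.45
OASDI: $3,944.82 × 0.064 = $252.47
State disability insurance: $3,944.82 × 0.005 = $19.72
Gym membership: $371.62
Total deductions = $364.11 + $89.52 + $247.43 + $39.45 + $252.47 + $19.72 + $371.62 = $1,384.32
Net pay = $3,944.82 − $1,384.32 = $2,560.50

$2,560.50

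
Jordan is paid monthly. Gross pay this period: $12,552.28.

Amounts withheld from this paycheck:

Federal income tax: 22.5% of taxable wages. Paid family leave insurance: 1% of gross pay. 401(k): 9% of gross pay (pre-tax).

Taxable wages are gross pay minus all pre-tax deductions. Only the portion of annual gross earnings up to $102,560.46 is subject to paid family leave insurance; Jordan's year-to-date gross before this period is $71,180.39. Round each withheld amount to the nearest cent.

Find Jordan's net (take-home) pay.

401(k): $12,552.28 × 0.09 = $1,129.71
Taxable wages = $12,552.28 − $1,129.71 = $11,422.57
Federal income tax: $11,422.57 × 0.225 = $2,570.08
Paid family leave insurance: cap not yet reached, full $12,552.28 is subject → $12,552.28 × 0.01 = $125.52
Total deductions = $1,129.71 + $2,570.08 + $125.52 = $3,825.31
Net pay = $12,552.28 − $3,825.31 = $8,726.97

$8,726.97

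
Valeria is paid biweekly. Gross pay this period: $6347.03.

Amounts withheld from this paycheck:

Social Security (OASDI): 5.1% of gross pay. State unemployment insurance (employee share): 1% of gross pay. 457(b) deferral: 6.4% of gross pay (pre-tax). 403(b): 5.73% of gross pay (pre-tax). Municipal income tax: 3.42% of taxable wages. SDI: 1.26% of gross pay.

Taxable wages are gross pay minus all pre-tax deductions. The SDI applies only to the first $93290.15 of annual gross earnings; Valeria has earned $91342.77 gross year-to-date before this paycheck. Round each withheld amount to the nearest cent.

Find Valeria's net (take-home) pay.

403(b): $6347.03 × 0.0573 = $363.68
457(b) deferral: $6347.03 × 0.064 = $406.21
Pre-tax total = $363.68 + $406.21 = $769.89
Taxable wages = $6347.03 − $769.89 = $5577.14
Municipal income tax: $5577.14 × 0.0342 = $190.74
SDI: only $93290.15 − $91342.77 = $1947.38 of this check is subject → $1947.38 × 0.0126 = $24.54
State unemployment insurance (employee share): $6347.03 × 0.01 = $63.47
Social Security (OASDI): $6347.03 × 0.051 = $323.70
Total deductions = $363.68 + $406.21 + $190.74 + $24.54 + $63.47 + $323.70 = $1372.34
Net pay = $6347.03 − $1372.34 = $4974.69

$4974.69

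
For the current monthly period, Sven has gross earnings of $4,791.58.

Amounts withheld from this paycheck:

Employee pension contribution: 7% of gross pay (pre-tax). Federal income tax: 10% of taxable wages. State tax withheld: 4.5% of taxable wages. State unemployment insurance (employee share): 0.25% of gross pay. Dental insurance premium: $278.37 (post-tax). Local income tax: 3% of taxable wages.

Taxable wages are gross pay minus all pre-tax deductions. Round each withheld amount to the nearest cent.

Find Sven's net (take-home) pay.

$3,385.98

Employee pension contribution: $4,791.58 × 0.07 = $335.41
Taxable wages = $4,791.58 − $335.41 = $4,456.17
State tax withheld: $4,456.17 × 0.045 = $200.53
Federal income tax: $4,456.17 × 0.1 = $445.62
Local income tax: $4,456.17 × 0.03 = $133.69
State unemployment insurance (employee share): $4,791.58 × 0.0025 = $11.98
Dental insurance premium: $278.37
Total deductions = $335.41 + $200.53 + $445.62 + $133.69 + $11.98 + $278.37 = $1,405.60
Net pay = $4,791.58 − $1,405.60 = $3,385.98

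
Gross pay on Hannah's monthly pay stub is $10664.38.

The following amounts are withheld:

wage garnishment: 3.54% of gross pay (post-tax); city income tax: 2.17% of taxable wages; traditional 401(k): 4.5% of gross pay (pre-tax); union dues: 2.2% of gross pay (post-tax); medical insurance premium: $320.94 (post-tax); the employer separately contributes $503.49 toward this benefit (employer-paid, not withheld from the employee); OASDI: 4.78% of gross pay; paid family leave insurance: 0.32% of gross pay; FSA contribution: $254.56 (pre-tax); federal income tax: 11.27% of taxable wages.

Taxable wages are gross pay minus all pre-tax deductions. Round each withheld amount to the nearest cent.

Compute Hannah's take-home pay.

$7118.37

Traditional 401(k): $10664.38 × 0.045 = $479.90
FSA contribution: $254.56
Pre-tax total = $479.90 + $254.56 = $734.46
Taxable wages = $10664.38 − $734.46 = $9929.92
Federal income tax: $9929.92 × 0.1127 = $1119.10
City income tax: $9929.92 × 0.0217 = $215.48
OASDI: $10664.38 × 0.0478 = $509.76
Paid family leave insurance: $10664.38 × 0.0032 = $34.13
Union dues: $10664.38 × 0.022 = $234.62
Wage garnishment: $10664.38 × 0.0354 = $377.52
Medical insurance premium: $320.94
(Employer's $503.49 toward medical insurance premium is not withheld from the employee.)
Total deductions = $479.90 + $254.56 + $1119.10 + $215.48 + $509.76 + $34.13 + $234.62 + $377.52 + $320.94 = $3546.01
Net pay = $10664.38 − $3546.01 = $7118.37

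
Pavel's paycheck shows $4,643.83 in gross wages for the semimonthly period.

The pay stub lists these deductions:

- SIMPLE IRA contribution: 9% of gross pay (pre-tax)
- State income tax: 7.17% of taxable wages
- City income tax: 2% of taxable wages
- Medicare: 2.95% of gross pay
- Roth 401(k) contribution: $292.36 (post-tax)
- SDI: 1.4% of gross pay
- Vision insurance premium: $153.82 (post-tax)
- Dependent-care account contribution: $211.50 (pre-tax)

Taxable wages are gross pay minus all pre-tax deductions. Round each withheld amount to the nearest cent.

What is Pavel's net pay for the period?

$2,998.09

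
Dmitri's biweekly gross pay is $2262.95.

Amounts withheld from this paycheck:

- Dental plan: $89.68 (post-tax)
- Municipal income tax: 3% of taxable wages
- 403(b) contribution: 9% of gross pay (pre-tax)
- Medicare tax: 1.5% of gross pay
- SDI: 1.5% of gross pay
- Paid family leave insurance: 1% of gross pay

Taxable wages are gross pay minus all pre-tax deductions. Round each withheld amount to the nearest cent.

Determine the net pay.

$1817.31

403(b) contribution: $2262.95 × 0.09 = $203.67
Taxable wages = $2262.95 − $203.67 = $2059.28
Municipal income tax: $2059.28 × 0.03 = $61.78
Medicare tax: $2262.95 × 0.015 = $33.94
SDI: $2262.95 × 0.015 = $33.94
Paid family leave insurance: $2262.95 × 0.01 = $22.63
Dental plan: $89.68
Total deductions = $203.67 + $61.78 + $33.94 + $33.94 + $22.63 + $89.68 = $445.64
Net pay = $2262.95 − $445.64 = $1817.31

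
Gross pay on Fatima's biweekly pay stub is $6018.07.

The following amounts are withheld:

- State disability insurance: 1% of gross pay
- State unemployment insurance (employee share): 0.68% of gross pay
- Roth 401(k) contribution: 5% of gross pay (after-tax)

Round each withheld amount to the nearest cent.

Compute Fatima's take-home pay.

$5616.07

State unemployment insurance (employee share): $6018.07 × 0.0068 = $40.92
State disability insurance: $6018.07 × 0.01 = $60.18
Roth 401(k) contribution: $6018.07 × 0.05 = $300.90
Total deductions = $40.92 + $60.18 + $300.90 = $402.00
Net pay = $6018.07 − $402.00 = $5616.07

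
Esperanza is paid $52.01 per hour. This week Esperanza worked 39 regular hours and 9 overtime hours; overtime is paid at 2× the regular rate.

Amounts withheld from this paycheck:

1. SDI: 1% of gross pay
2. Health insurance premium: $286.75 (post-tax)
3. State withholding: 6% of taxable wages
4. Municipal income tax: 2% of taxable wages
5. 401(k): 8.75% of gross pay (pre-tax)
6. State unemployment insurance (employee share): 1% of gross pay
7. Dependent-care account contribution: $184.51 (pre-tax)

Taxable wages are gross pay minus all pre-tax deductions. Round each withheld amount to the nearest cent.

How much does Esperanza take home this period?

$1,972.96

Regular pay: 39 × $52.01 = $2,028.39
Overtime pay: 9 × $52.01 × 2 = $936.18
Gross pay = $2,028.39 + $936.18 = $2,964.57
Dependent-care account contribution: $184.51
401(k): $2,964.57 × 0.0875 = $259.40
Pre-tax total = $184.51 + $259.40 = $443.91
Taxable wages = $2,964.57 − $443.91 = $2,520.66
Municipal income tax: $2,520.66 × 0.02 = $50.41
State withholding: $2,520.66 × 0.06 = $151.24
SDI: $2,964.57 × 0.01 = $29.65
State unemployment insurance (employee share): $2,964.57 × 0.01 = $29.65
Health insurance premium: $286.75
Total deductions = $184.51 + $259.40 + $50.41 + $151.24 + $29.65 + $29.65 + $286.75 = $991.61
Net pay = $2,964.57 − $991.61 = $1,972.96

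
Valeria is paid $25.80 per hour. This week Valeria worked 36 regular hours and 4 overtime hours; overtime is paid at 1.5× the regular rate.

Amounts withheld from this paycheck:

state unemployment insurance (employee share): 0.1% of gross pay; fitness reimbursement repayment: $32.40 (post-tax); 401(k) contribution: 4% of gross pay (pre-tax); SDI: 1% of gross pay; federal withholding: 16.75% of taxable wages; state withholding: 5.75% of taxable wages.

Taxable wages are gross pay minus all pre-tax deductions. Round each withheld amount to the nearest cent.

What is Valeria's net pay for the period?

$761.89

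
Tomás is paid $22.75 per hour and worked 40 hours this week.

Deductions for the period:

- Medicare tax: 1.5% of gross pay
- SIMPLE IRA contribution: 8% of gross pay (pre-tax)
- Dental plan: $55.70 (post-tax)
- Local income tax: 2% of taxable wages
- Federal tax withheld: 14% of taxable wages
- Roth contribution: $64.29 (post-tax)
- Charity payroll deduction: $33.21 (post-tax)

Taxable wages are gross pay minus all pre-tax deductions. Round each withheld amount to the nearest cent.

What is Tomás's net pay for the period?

$536.40

Gross pay: 40 × $22.75 = $910.00
SIMPLE IRA contribution: $910.00 × 0.08 = $72.80
Taxable wages = $910.00 − $72.80 = $837.20
Federal tax withheld: $837.20 × 0.14 = $117.21
Local income tax: $837.20 × 0.02 = $16.74
Medicare tax: $910.00 × 0.015 = $13.65
Dental plan: $55.70
Roth contribution: $64.29
Charity payroll deduction: $33.21
Total deductions = $72.80 + $117.21 + $16.74 + $13.65 + $55.70 + $64.29 + $33.21 = $373.60
Net pay = $910.00 − $373.60 = $536.40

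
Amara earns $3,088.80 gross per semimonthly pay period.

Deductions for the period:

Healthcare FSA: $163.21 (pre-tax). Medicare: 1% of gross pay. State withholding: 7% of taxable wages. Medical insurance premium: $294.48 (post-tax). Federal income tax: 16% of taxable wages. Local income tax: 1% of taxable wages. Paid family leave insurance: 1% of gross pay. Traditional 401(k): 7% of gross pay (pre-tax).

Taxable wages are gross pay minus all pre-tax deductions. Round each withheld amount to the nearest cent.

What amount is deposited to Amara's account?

$1,702.86

Healthcare FSA: $163.21
Traditional 401(k): $3,088.80 × 0.07 = $216.22
Pre-tax total = $163.21 + $216.22 = $379.43
Taxable wages = $3,088.80 − $379.43 = $2,709.37
Local income tax: $2,709.37 × 0.01 = $27.09
State withholding: $2,709.37 × 0.07 = $189.66
Federal income tax: $2,709.37 × 0.16 = $433.50
Paid family leave insurance: $3,088.80 × 0.01 = $30.89
Medicare: $3,088.80 × 0.01 = $30.89
Medical insurance premium: $294.48
Total deductions = $163.21 + $216.22 + $27.09 + $189.66 + $433.50 + $30.89 + $30.89 + $294.48 = $1,385.94
Net pay = $3,088.80 − $1,385.94 = $1,702.86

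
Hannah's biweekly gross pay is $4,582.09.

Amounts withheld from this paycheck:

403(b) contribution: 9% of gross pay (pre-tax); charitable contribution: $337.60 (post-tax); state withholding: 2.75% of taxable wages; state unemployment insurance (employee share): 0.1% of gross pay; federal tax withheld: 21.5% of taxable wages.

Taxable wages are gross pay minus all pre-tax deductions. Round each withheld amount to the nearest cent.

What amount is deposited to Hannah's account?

$2,816.36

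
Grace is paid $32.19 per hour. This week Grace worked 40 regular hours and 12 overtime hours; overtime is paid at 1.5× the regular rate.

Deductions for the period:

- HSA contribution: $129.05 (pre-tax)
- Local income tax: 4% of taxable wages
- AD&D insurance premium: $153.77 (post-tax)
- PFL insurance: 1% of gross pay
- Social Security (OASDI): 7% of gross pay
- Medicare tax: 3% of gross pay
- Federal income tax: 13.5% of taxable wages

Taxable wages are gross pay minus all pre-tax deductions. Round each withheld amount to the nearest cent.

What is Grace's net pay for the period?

$1074.68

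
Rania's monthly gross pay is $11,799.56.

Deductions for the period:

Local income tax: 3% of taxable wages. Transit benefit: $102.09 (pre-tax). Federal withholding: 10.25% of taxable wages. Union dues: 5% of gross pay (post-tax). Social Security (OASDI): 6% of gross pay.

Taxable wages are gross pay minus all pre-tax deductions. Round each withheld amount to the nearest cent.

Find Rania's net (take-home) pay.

$8,849.61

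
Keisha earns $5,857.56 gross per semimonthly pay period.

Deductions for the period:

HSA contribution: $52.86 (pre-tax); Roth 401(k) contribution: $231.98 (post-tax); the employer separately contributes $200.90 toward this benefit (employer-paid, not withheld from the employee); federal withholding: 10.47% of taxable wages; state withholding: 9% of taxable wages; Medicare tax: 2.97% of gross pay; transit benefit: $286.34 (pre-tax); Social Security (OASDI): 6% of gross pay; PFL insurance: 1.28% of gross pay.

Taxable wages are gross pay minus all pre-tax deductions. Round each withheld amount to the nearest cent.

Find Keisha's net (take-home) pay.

HSA contribution: $52.86
Transit benefit: $286.34
Pre-tax total = $52.86 + $286.34 = $339.20
Taxable wages = $5,857.56 − $339.20 = $5,518.36
Federal withholding: $5,518.36 × 0.1047 = $577.77
State withholding: $5,518.36 × 0.09 = $496.65
PFL insurance: $5,857.56 × 0.0128 = $74.98
Social Security (OASDI): $5,857.56 × 0.06 = $351.45
Medicare tax: $5,857.56 × 0.0297 = $173.97
Roth 401(k) contribution: $231.98
(Employer's $200.90 toward Roth 401(k) contribution is not withheld from the employee.)
Total deductions = $52.86 + $286.34 + $577.77 + $496.65 + $74.98 + $351.45 + $173.97 + $231.98 = $2,246.00
Net pay = $5,857.56 − $2,246.00 = $3,611.56

$3,611.56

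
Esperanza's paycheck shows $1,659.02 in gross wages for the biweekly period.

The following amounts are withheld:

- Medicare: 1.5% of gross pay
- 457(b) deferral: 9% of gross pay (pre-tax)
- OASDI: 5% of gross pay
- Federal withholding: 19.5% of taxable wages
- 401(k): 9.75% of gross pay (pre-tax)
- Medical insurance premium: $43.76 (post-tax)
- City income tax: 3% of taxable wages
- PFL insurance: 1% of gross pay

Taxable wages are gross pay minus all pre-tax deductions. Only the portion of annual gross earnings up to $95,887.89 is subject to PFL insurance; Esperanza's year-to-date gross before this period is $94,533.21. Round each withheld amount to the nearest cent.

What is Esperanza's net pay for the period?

$879.52

401(k): $1,659.02 × 0.0975 = $161.75
457(b) deferral: $1,659.02 × 0.09 = $149.31
Pre-tax total = $161.75 + $149.31 = $311.06
Taxable wages = $1,659.02 − $311.06 = $1,347.96
City income tax: $1,347.96 × 0.03 = $40.44
Federal withholding: $1,347.96 × 0.195 = $262.85
Medicare: $1,659.02 × 0.015 = $24.89
OASDI: $1,659.02 × 0.05 = $82.95
PFL insurance: only $95,887.89 − $94,533.21 = $1,354.68 of this check is subject → $1,354.68 × 0.01 = $13.55
Medical insurance premium: $43.76
Total deductions = $161.75 + $149.31 + $40.44 + $262.85 + $24.89 + $82.95 + $13.55 + $43.76 = $779.50
Net pay = $1,659.02 − $779.50 = $879.52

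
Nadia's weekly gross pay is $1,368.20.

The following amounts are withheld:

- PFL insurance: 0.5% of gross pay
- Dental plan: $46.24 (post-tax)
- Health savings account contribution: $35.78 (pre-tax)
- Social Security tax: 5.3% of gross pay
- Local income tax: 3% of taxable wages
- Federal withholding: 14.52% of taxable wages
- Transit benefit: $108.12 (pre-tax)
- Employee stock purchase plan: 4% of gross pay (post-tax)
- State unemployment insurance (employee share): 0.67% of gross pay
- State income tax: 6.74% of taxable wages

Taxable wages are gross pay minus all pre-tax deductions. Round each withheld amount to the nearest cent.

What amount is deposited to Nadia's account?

Transit benefit: $108.12
Health savings account contribution: $35.78
Pre-tax total = $108.12 + $35.78 = $143.90
Taxable wages = $1,368.20 − $143.90 = $1,224.30
Federal withholding: $1,224.30 × 0.1452 = $177.77
State income tax: $1,224.30 × 0.0674 = $82.52
Local income tax: $1,224.30 × 0.03 = $36.73
State unemployment insurance (employee share): $1,368.20 × 0.0067 = $9.17
Social Security tax: $1,368.20 × 0.053 = $72.51
PFL insurance: $1,368.20 × 0.005 = $6.84
Employee stock purchase plan: $1,368.20 × 0.04 = $54.73
Dental plan: $46.24
Total deductions = $108.12 + $35.78 + $177.77 + $82.52 + $36.73 + $9.17 + $72.51 + $6.84 + $54.73 + $46.24 = $630.41
Net pay = $1,368.20 − $630.41 = $737.79

$737.79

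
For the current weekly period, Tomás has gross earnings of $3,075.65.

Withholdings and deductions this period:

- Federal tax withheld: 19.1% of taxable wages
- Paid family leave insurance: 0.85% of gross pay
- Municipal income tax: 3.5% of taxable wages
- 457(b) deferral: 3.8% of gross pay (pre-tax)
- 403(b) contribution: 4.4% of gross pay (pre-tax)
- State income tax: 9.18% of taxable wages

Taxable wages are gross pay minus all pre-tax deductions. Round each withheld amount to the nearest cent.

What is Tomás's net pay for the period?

$1,900.02

403(b) contribution: $3,075.65 × 0.044 = $135.33
457(b) deferral: $3,075.65 × 0.038 = $116.87
Pre-tax total = $135.33 + $116.87 = $252.20
Taxable wages = $3,075.65 − $252.20 = $2,823.45
Municipal income tax: $2,823.45 × 0.035 = $98.82
Federal tax withheld: $2,823.45 × 0.191 = $539.28
State income tax: $2,823.45 × 0.0918 = $259.19
Paid family leave insurance: $3,075.65 × 0.0085 = $26.14
Total deductions = $135.33 + $116.87 + $98.82 + $539.28 + $259.19 + $26.14 = $1,175.63
Net pay = $3,075.65 − $1,175.63 = $1,900.02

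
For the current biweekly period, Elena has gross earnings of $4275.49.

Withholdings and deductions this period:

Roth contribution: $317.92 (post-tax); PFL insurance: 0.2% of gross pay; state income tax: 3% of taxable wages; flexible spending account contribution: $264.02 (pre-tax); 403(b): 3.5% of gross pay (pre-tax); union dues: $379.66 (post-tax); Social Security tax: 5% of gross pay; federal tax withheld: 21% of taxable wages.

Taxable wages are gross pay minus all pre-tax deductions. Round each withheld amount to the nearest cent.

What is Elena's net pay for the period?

$2015.10

403(b): $4275.49 × 0.035 = $149.64
Flexible spending account contribution: $264.02
Pre-tax total = $149.64 + $264.02 = $413.66
Taxable wages = $4275.49 − $413.66 = $3861.83
State income tax: $3861.83 × 0.03 = $115.85
Federal tax withheld: $3861.83 × 0.21 = $810.98
Social Security tax: $4275.49 × 0.05 = $213.77
PFL insurance: $4275.49 × 0.002 = $8.55
Roth contribution: $317.92
Union dues: $379.66
Total deductions = $149.64 + $264.02 + $115.85 + $810.98 + $213.77 + $8.55 + $317.92 + $379.66 = $2260.39
Net pay = $4275.49 − $2260.39 = $2015.10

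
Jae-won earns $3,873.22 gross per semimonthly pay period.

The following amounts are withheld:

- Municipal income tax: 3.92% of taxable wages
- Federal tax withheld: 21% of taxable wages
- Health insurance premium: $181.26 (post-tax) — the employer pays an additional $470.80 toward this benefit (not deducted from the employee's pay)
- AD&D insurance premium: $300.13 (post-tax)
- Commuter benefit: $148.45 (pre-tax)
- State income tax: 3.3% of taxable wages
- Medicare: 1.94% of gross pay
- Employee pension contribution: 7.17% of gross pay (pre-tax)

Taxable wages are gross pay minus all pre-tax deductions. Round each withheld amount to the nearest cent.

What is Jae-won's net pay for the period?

$1,917.78

Commuter benefit: $148.45
Employee pension contribution: $3,873.22 × 0.0717 = $277.71
Pre-tax total = $148.45 + $277.71 = $426.16
Taxable wages = $3,873.22 − $426.16 = $3,447.06
Federal tax withheld: $3,447.06 × 0.21 = $723.88
State income tax: $3,447.06 × 0.033 = $113.75
Municipal income tax: $3,447.06 × 0.0392 = $135.12
Medicare: $3,873.22 × 0.0194 = $75.14
Health insurance premium: $181.26
AD&D insurance premium: $300.13
(Employer's $470.80 toward health insurance premium is not withheld from the employee.)
Total deductions = $148.45 + $277.71 + $723.88 + $113.75 + $135.12 + $75.14 + $181.26 + $300.13 = $1,955.44
Net pay = $3,873.22 − $1,955.44 = $1,917.78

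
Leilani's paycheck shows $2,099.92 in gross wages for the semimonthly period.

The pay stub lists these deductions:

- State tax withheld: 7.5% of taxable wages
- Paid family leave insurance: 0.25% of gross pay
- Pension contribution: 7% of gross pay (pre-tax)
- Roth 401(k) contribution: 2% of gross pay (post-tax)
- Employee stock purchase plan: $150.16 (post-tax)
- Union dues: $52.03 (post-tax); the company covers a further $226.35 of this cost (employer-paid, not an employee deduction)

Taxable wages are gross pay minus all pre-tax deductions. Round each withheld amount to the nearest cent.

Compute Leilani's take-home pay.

Pension contribution: $2,099.92 × 0.07 = $146.99
Taxable wages = $2,099.92 − $146.99 = $1,952.93
State tax withheld: $1,952.93 × 0.075 = $146.47
Paid family leave insurance: $2,099.92 × 0.0025 = $5.25
Union dues: $52.03
Roth 401(k) contribution: $2,099.92 × 0.02 = $42.00
Employee stock purchase plan: $150.16
(Employer's $226.35 toward union dues is not withheld from the employee.)
Total deductions = $146.99 + $146.47 + $5.25 + $52.03 + $42.00 + $150.16 = $542.90
Net pay = $2,099.92 − $542.90 = $1,557.02

$1,557.02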